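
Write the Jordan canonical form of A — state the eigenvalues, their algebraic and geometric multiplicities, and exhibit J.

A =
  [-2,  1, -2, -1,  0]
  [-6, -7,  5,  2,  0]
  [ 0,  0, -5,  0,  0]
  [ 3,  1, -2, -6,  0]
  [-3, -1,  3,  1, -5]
J_3(-5) ⊕ J_1(-5) ⊕ J_1(-5)

The characteristic polynomial is
  det(x·I − A) = x^5 + 25*x^4 + 250*x^3 + 1250*x^2 + 3125*x + 3125 = (x + 5)^5

Eigenvalues and multiplicities (the geometric multiplicity of λ is n − rank(A − λI), which equals the number of Jordan blocks for λ):
  λ = -5: algebraic multiplicity = 5, geometric multiplicity = 3

Determining the block sizes for each eigenvalue:
  λ = -5: with am = 5 and gm = 3, the partition is not yet determined (e.g. several partitions of 5 into 3 parts exist). Let N = A − (-5)·I. Computing rank(N^1) = 2, rank(N^2) = 1, rank(N^3) = 0; the number of blocks of size ≥ j is rank(N^{j−1}) − rank(N^j), giving [3, 1, 1]. So we have 1 block(s) of size 3, 2 block(s) of size 1 → block sizes [3, 1, 1]

Assembling the blocks gives a Jordan form
J =
  [-5,  1,  0,  0,  0]
  [ 0, -5,  1,  0,  0]
  [ 0,  0, -5,  0,  0]
  [ 0,  0,  0, -5,  0]
  [ 0,  0,  0,  0, -5]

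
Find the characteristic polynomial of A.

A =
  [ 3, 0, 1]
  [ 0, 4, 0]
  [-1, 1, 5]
x^3 - 12*x^2 + 48*x - 64

Expanding det(x·I − A) (e.g. by cofactor expansion or by noting that A is similar to its Jordan form J, which has the same characteristic polynomial as A) gives
  χ_A(x) = x^3 - 12*x^2 + 48*x - 64
which factors as (x - 4)^3. The eigenvalues (with algebraic multiplicities) are λ = 4 with multiplicity 3.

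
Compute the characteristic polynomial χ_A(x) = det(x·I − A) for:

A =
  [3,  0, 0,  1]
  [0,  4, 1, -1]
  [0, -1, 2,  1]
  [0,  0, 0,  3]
x^4 - 12*x^3 + 54*x^2 - 108*x + 81

Expanding det(x·I − A) (e.g. by cofactor expansion or by noting that A is similar to its Jordan form J, which has the same characteristic polynomial as A) gives
  χ_A(x) = x^4 - 12*x^3 + 54*x^2 - 108*x + 81
which factors as (x - 3)^4. The eigenvalues (with algebraic multiplicities) are λ = 3 with multiplicity 4.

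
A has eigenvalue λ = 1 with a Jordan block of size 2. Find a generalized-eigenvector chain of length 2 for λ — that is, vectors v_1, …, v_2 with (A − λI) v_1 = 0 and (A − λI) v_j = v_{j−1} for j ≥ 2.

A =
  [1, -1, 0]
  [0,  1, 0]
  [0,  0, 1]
A Jordan chain for λ = 1 of length 2:
v_1 = (-1, 0, 0)ᵀ
v_2 = (0, 1, 0)ᵀ

Let N = A − (1)·I. We want v_2 with N^2 v_2 = 0 but N^1 v_2 ≠ 0; then v_{j-1} := N · v_j for j = 2, …, 2.

Pick v_2 = (0, 1, 0)ᵀ.
Then v_1 = N · v_2 = (-1, 0, 0)ᵀ.

Sanity check: (A − (1)·I) v_1 = (0, 0, 0)ᵀ = 0. ✓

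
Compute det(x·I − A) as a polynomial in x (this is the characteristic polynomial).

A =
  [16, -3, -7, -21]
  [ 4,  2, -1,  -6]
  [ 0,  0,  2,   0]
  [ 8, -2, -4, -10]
x^4 - 10*x^3 + 36*x^2 - 56*x + 32

Expanding det(x·I − A) (e.g. by cofactor expansion or by noting that A is similar to its Jordan form J, which has the same characteristic polynomial as A) gives
  χ_A(x) = x^4 - 10*x^3 + 36*x^2 - 56*x + 32
which factors as (x - 4)*(x - 2)^3. The eigenvalues (with algebraic multiplicities) are λ = 2 with multiplicity 3, λ = 4 with multiplicity 1.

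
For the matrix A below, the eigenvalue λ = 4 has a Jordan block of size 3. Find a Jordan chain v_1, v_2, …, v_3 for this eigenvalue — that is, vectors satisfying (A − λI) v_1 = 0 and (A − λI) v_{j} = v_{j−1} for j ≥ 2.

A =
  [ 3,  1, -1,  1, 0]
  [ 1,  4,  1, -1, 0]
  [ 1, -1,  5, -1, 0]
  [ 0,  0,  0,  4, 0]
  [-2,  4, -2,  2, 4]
A Jordan chain for λ = 4 of length 3:
v_1 = (1, 0, -1, 0, 4)ᵀ
v_2 = (-1, 1, 1, 0, -2)ᵀ
v_3 = (1, 0, 0, 0, 0)ᵀ

Let N = A − (4)·I. We want v_3 with N^3 v_3 = 0 but N^2 v_3 ≠ 0; then v_{j-1} := N · v_j for j = 3, …, 2.

Pick v_3 = (1, 0, 0, 0, 0)ᵀ.
Then v_2 = N · v_3 = (-1, 1, 1, 0, -2)ᵀ.
Then v_1 = N · v_2 = (1, 0, -1, 0, 4)ᵀ.

Sanity check: (A − (4)·I) v_1 = (0, 0, 0, 0, 0)ᵀ = 0. ✓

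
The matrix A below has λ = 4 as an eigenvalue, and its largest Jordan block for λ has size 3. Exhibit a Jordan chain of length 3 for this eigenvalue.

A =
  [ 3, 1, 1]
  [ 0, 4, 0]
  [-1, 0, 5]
A Jordan chain for λ = 4 of length 3:
v_1 = (-1, 0, -1)ᵀ
v_2 = (1, 0, 0)ᵀ
v_3 = (0, 1, 0)ᵀ

Let N = A − (4)·I. We want v_3 with N^3 v_3 = 0 but N^2 v_3 ≠ 0; then v_{j-1} := N · v_j for j = 3, …, 2.

Pick v_3 = (0, 1, 0)ᵀ.
Then v_2 = N · v_3 = (1, 0, 0)ᵀ.
Then v_1 = N · v_2 = (-1, 0, -1)ᵀ.

Sanity check: (A − (4)·I) v_1 = (0, 0, 0)ᵀ = 0. ✓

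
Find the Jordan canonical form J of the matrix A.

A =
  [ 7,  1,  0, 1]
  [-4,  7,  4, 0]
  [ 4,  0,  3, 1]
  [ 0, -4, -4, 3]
J_2(5) ⊕ J_2(5)

The characteristic polynomial is
  det(x·I − A) = x^4 - 20*x^3 + 150*x^2 - 500*x + 625 = (x - 5)^4

Eigenvalues and multiplicities (the geometric multiplicity of λ is n − rank(A − λI), which equals the number of Jordan blocks for λ):
  λ = 5: algebraic multiplicity = 4, geometric multiplicity = 2

Determining the block sizes for each eigenvalue:
  λ = 5: with am = 4 and gm = 2, the partition is not yet determined (e.g. several partitions of 4 into 2 parts exist). Let N = A − (5)·I. Computing rank(N^1) = 2, rank(N^2) = 0; the number of blocks of size ≥ j is rank(N^{j−1}) − rank(N^j), giving [2, 2]. So we have 2 block(s) of size 2 → block sizes [2, 2]

Assembling the blocks gives a Jordan form
J =
  [5, 1, 0, 0]
  [0, 5, 0, 0]
  [0, 0, 5, 1]
  [0, 0, 0, 5]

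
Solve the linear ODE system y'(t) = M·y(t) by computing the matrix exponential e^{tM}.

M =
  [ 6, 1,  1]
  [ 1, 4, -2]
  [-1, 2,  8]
e^{tM} =
  [exp(6*t), t*exp(6*t), t*exp(6*t)]
  [t*exp(6*t), t^2*exp(6*t)/2 - 2*t*exp(6*t) + exp(6*t), t^2*exp(6*t)/2 - 2*t*exp(6*t)]
  [-t*exp(6*t), -t^2*exp(6*t)/2 + 2*t*exp(6*t), -t^2*exp(6*t)/2 + 2*t*exp(6*t) + exp(6*t)]

Strategy: write M = P · J · P⁻¹ where J is a Jordan canonical form, so e^{tM} = P · e^{tJ} · P⁻¹, and e^{tJ} can be computed block-by-block.

M has Jordan form
J =
  [6, 1, 0]
  [0, 6, 1]
  [0, 0, 6]
(up to reordering of blocks).

Per-block formulas:
  For a 3×3 Jordan block J_3(6): exp(t · J_3(6)) = e^(6t)·(I + t·N + (t^2/2)·N^2), where N is the 3×3 nilpotent shift.

After assembling e^{tJ} and conjugating by P, we get:

e^{tM} =
  [exp(6*t), t*exp(6*t), t*exp(6*t)]
  [t*exp(6*t), t^2*exp(6*t)/2 - 2*t*exp(6*t) + exp(6*t), t^2*exp(6*t)/2 - 2*t*exp(6*t)]
  [-t*exp(6*t), -t^2*exp(6*t)/2 + 2*t*exp(6*t), -t^2*exp(6*t)/2 + 2*t*exp(6*t) + exp(6*t)]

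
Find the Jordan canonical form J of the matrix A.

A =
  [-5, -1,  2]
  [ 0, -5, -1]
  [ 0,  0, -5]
J_3(-5)

The characteristic polynomial is
  det(x·I − A) = x^3 + 15*x^2 + 75*x + 125 = (x + 5)^3

Eigenvalues and multiplicities (the geometric multiplicity of λ is n − rank(A − λI), which equals the number of Jordan blocks for λ):
  λ = -5: algebraic multiplicity = 3, geometric multiplicity = 1

Determining the block sizes for each eigenvalue:
  λ = -5: one block (gm = 1), so the single block has size am = 3 → block sizes [3]

Assembling the blocks gives a Jordan form
J =
  [-5,  1,  0]
  [ 0, -5,  1]
  [ 0,  0, -5]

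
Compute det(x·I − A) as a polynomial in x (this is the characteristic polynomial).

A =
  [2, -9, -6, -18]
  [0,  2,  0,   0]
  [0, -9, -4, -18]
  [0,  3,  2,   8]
x^4 - 8*x^3 + 24*x^2 - 32*x + 16

Expanding det(x·I − A) (e.g. by cofactor expansion or by noting that A is similar to its Jordan form J, which has the same characteristic polynomial as A) gives
  χ_A(x) = x^4 - 8*x^3 + 24*x^2 - 32*x + 16
which factors as (x - 2)^4. The eigenvalues (with algebraic multiplicities) are λ = 2 with multiplicity 4.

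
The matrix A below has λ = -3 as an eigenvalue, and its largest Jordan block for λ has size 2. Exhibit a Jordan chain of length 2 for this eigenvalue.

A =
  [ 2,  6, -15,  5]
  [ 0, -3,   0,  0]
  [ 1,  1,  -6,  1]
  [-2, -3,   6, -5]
A Jordan chain for λ = -3 of length 2:
v_1 = (5, 0, 1, -2)ᵀ
v_2 = (1, 0, 0, 0)ᵀ

Let N = A − (-3)·I. We want v_2 with N^2 v_2 = 0 but N^1 v_2 ≠ 0; then v_{j-1} := N · v_j for j = 2, …, 2.

Pick v_2 = (1, 0, 0, 0)ᵀ.
Then v_1 = N · v_2 = (5, 0, 1, -2)ᵀ.

Sanity check: (A − (-3)·I) v_1 = (0, 0, 0, 0)ᵀ = 0. ✓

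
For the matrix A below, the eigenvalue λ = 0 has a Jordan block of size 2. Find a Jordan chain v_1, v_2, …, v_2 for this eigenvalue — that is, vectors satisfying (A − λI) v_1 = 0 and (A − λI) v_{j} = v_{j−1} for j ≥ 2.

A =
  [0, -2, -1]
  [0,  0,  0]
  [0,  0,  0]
A Jordan chain for λ = 0 of length 2:
v_1 = (-2, 0, 0)ᵀ
v_2 = (0, 1, 0)ᵀ

Let N = A − (0)·I. We want v_2 with N^2 v_2 = 0 but N^1 v_2 ≠ 0; then v_{j-1} := N · v_j for j = 2, …, 2.

Pick v_2 = (0, 1, 0)ᵀ.
Then v_1 = N · v_2 = (-2, 0, 0)ᵀ.

Sanity check: (A − (0)·I) v_1 = (0, 0, 0)ᵀ = 0. ✓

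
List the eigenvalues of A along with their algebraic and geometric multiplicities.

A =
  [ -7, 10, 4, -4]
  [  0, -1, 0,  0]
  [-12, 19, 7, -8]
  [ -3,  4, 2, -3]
λ = -1: alg = 4, geom = 2

Step 1 — factor the characteristic polynomial to read off the algebraic multiplicities:
  χ_A(x) = (x + 1)^4

Step 2 — compute geometric multiplicities via the rank-nullity identity g(λ) = n − rank(A − λI):
  rank(A − (-1)·I) = 2, so dim ker(A − (-1)·I) = n − 2 = 2

Summary:
  λ = -1: algebraic multiplicity = 4, geometric multiplicity = 2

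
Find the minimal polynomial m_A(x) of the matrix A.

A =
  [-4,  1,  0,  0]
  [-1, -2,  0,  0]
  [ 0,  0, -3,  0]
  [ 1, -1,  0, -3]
x^2 + 6*x + 9

The characteristic polynomial is χ_A(x) = (x + 3)^4, so the eigenvalues are known. The minimal polynomial is
  m_A(x) = Π_λ (x − λ)^{k_λ}
where k_λ is the size of the *largest* Jordan block for λ (equivalently, the smallest k with (A − λI)^k v = 0 for every generalised eigenvector v of λ).

  λ = -3: largest Jordan block has size 2, contributing (x + 3)^2

So m_A(x) = (x + 3)^2 = x^2 + 6*x + 9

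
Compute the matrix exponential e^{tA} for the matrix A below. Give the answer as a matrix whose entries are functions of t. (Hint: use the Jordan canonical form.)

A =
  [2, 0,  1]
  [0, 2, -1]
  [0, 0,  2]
e^{tA} =
  [exp(2*t), 0, t*exp(2*t)]
  [0, exp(2*t), -t*exp(2*t)]
  [0, 0, exp(2*t)]

Strategy: write A = P · J · P⁻¹ where J is a Jordan canonical form, so e^{tA} = P · e^{tJ} · P⁻¹, and e^{tJ} can be computed block-by-block.

A has Jordan form
J =
  [2, 1, 0]
  [0, 2, 0]
  [0, 0, 2]
(up to reordering of blocks).

Per-block formulas:
  For a 2×2 Jordan block J_2(2): exp(t · J_2(2)) = e^(2t)·(I + t·N), where N is the 2×2 nilpotent shift.
  For a 1×1 block at λ = 2: exp(t · [2]) = [e^(2t)].

After assembling e^{tJ} and conjugating by P, we get:

e^{tA} =
  [exp(2*t), 0, t*exp(2*t)]
  [0, exp(2*t), -t*exp(2*t)]
  [0, 0, exp(2*t)]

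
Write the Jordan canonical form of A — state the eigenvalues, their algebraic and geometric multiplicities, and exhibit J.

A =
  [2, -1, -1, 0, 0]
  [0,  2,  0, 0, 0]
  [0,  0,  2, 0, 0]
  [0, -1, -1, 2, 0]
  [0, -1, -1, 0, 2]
J_2(2) ⊕ J_1(2) ⊕ J_1(2) ⊕ J_1(2)

The characteristic polynomial is
  det(x·I − A) = x^5 - 10*x^4 + 40*x^3 - 80*x^2 + 80*x - 32 = (x - 2)^5

Eigenvalues and multiplicities (the geometric multiplicity of λ is n − rank(A − λI), which equals the number of Jordan blocks for λ):
  λ = 2: algebraic multiplicity = 5, geometric multiplicity = 4

Determining the block sizes for each eigenvalue:
  λ = 2: 4 blocks summing to 5 forces exactly one block of size 2 and the rest size 1 → block sizes [2, 1, 1, 1]

Assembling the blocks gives a Jordan form
J =
  [2, 1, 0, 0, 0]
  [0, 2, 0, 0, 0]
  [0, 0, 2, 0, 0]
  [0, 0, 0, 2, 0]
  [0, 0, 0, 0, 2]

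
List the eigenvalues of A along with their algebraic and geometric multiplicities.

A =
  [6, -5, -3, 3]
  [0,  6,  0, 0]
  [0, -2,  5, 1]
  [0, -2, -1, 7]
λ = 6: alg = 4, geom = 2

Step 1 — factor the characteristic polynomial to read off the algebraic multiplicities:
  χ_A(x) = (x - 6)^4

Step 2 — compute geometric multiplicities via the rank-nullity identity g(λ) = n − rank(A − λI):
  rank(A − (6)·I) = 2, so dim ker(A − (6)·I) = n − 2 = 2

Summary:
  λ = 6: algebraic multiplicity = 4, geometric multiplicity = 2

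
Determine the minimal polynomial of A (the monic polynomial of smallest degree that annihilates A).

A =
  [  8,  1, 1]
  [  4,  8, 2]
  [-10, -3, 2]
x^3 - 18*x^2 + 108*x - 216

The characteristic polynomial is χ_A(x) = (x - 6)^3, so the eigenvalues are known. The minimal polynomial is
  m_A(x) = Π_λ (x − λ)^{k_λ}
where k_λ is the size of the *largest* Jordan block for λ (equivalently, the smallest k with (A − λI)^k v = 0 for every generalised eigenvector v of λ).

  λ = 6: largest Jordan block has size 3, contributing (x − 6)^3

So m_A(x) = (x - 6)^3 = x^3 - 18*x^2 + 108*x - 216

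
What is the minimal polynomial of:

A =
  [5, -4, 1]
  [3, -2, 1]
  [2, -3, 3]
x^3 - 6*x^2 + 12*x - 8

The characteristic polynomial is χ_A(x) = (x - 2)^3, so the eigenvalues are known. The minimal polynomial is
  m_A(x) = Π_λ (x − λ)^{k_λ}
where k_λ is the size of the *largest* Jordan block for λ (equivalently, the smallest k with (A − λI)^k v = 0 for every generalised eigenvector v of λ).

  λ = 2: largest Jordan block has size 3, contributing (x − 2)^3

So m_A(x) = (x - 2)^3 = x^3 - 6*x^2 + 12*x - 8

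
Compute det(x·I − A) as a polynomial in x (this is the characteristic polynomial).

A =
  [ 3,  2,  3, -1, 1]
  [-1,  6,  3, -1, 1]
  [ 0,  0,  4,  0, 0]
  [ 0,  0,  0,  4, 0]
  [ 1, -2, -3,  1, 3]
x^5 - 20*x^4 + 160*x^3 - 640*x^2 + 1280*x - 1024

Expanding det(x·I − A) (e.g. by cofactor expansion or by noting that A is similar to its Jordan form J, which has the same characteristic polynomial as A) gives
  χ_A(x) = x^5 - 20*x^4 + 160*x^3 - 640*x^2 + 1280*x - 1024
which factors as (x - 4)^5. The eigenvalues (with algebraic multiplicities) are λ = 4 with multiplicity 5.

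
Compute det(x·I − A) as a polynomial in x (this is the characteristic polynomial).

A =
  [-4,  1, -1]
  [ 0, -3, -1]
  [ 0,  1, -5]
x^3 + 12*x^2 + 48*x + 64

Expanding det(x·I − A) (e.g. by cofactor expansion or by noting that A is similar to its Jordan form J, which has the same characteristic polynomial as A) gives
  χ_A(x) = x^3 + 12*x^2 + 48*x + 64
which factors as (x + 4)^3. The eigenvalues (with algebraic multiplicities) are λ = -4 with multiplicity 3.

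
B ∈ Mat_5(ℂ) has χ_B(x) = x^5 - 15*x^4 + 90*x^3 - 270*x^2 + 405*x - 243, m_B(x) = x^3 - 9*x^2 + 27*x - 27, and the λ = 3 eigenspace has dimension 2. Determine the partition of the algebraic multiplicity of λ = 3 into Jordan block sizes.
Block sizes for λ = 3: [3, 2]

Step 1 — from the characteristic polynomial, algebraic multiplicity of λ = 3 is 5. From dim ker(B − (3)·I) = 2, there are exactly 2 Jordan blocks for λ = 3.
Step 2 — from the minimal polynomial, the factor (x − 3)^3 tells us the largest block for λ = 3 has size 3.
Step 3 — with total size 5, 2 blocks, and largest block 3, the block sizes (in nonincreasing order) are [3, 2].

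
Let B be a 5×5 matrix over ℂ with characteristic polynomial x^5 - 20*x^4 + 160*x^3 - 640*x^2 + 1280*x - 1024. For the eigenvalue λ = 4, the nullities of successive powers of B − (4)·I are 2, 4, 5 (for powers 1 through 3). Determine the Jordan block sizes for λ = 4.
Block sizes for λ = 4: [3, 2]

From the dimensions of kernels of powers, the number of Jordan blocks of size at least j is d_j − d_{j−1} where d_j = dim ker(N^j) (with d_0 = 0). Computing the differences gives [2, 2, 1].
The number of blocks of size exactly k is (#blocks of size ≥ k) − (#blocks of size ≥ k + 1), so the partition is: 1 block(s) of size 2, 1 block(s) of size 3.
In nonincreasing order the block sizes are [3, 2].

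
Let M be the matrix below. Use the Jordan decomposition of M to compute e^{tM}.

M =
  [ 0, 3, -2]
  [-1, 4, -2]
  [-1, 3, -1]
e^{tM} =
  [-t*exp(t) + exp(t), 3*t*exp(t), -2*t*exp(t)]
  [-t*exp(t), 3*t*exp(t) + exp(t), -2*t*exp(t)]
  [-t*exp(t), 3*t*exp(t), -2*t*exp(t) + exp(t)]

Strategy: write M = P · J · P⁻¹ where J is a Jordan canonical form, so e^{tM} = P · e^{tJ} · P⁻¹, and e^{tJ} can be computed block-by-block.

M has Jordan form
J =
  [1, 1, 0]
  [0, 1, 0]
  [0, 0, 1]
(up to reordering of blocks).

Per-block formulas:
  For a 1×1 block at λ = 1: exp(t · [1]) = [e^(1t)].
  For a 2×2 Jordan block J_2(1): exp(t · J_2(1)) = e^(1t)·(I + t·N), where N is the 2×2 nilpotent shift.

After assembling e^{tJ} and conjugating by P, we get:

e^{tM} =
  [-t*exp(t) + exp(t), 3*t*exp(t), -2*t*exp(t)]
  [-t*exp(t), 3*t*exp(t) + exp(t), -2*t*exp(t)]
  [-t*exp(t), 3*t*exp(t), -2*t*exp(t) + exp(t)]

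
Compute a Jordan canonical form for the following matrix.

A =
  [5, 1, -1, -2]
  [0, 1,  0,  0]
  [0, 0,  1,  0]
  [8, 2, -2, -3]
J_2(1) ⊕ J_1(1) ⊕ J_1(1)

The characteristic polynomial is
  det(x·I − A) = x^4 - 4*x^3 + 6*x^2 - 4*x + 1 = (x - 1)^4

Eigenvalues and multiplicities (the geometric multiplicity of λ is n − rank(A − λI), which equals the number of Jordan blocks for λ):
  λ = 1: algebraic multiplicity = 4, geometric multiplicity = 3

Determining the block sizes for each eigenvalue:
  λ = 1: 3 blocks summing to 4 forces exactly one block of size 2 and the rest size 1 → block sizes [2, 1, 1]

Assembling the blocks gives a Jordan form
J =
  [1, 1, 0, 0]
  [0, 1, 0, 0]
  [0, 0, 1, 0]
  [0, 0, 0, 1]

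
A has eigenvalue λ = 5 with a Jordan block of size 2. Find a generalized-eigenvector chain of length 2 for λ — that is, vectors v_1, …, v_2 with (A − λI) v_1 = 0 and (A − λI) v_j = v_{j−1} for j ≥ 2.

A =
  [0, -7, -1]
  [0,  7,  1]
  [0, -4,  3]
A Jordan chain for λ = 5 of length 2:
v_1 = (2, -2, 4)ᵀ
v_2 = (1, -1, 0)ᵀ

Let N = A − (5)·I. We want v_2 with N^2 v_2 = 0 but N^1 v_2 ≠ 0; then v_{j-1} := N · v_j for j = 2, …, 2.

Pick v_2 = (1, -1, 0)ᵀ.
Then v_1 = N · v_2 = (2, -2, 4)ᵀ.

Sanity check: (A − (5)·I) v_1 = (0, 0, 0)ᵀ = 0. ✓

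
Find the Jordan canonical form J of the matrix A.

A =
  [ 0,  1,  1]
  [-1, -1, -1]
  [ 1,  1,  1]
J_3(0)

The characteristic polynomial is
  det(x·I − A) = x^3

Eigenvalues and multiplicities (the geometric multiplicity of λ is n − rank(A − λI), which equals the number of Jordan blocks for λ):
  λ = 0: algebraic multiplicity = 3, geometric multiplicity = 1

Determining the block sizes for each eigenvalue:
  λ = 0: one block (gm = 1), so the single block has size am = 3 → block sizes [3]

Assembling the blocks gives a Jordan form
J =
  [0, 1, 0]
  [0, 0, 1]
  [0, 0, 0]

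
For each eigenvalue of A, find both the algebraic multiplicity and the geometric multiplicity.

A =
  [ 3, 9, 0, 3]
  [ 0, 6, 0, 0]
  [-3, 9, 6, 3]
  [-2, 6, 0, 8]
λ = 5: alg = 1, geom = 1; λ = 6: alg = 3, geom = 3

Step 1 — factor the characteristic polynomial to read off the algebraic multiplicities:
  χ_A(x) = (x - 6)^3*(x - 5)

Step 2 — compute geometric multiplicities via the rank-nullity identity g(λ) = n − rank(A − λI):
  rank(A − (5)·I) = 3, so dim ker(A − (5)·I) = n − 3 = 1
  rank(A − (6)·I) = 1, so dim ker(A − (6)·I) = n − 1 = 3

Summary:
  λ = 5: algebraic multiplicity = 1, geometric multiplicity = 1
  λ = 6: algebraic multiplicity = 3, geometric multiplicity = 3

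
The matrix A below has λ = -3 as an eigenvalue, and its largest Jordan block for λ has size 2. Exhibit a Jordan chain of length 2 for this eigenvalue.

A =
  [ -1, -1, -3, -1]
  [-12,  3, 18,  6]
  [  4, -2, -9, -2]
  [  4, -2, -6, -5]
A Jordan chain for λ = -3 of length 2:
v_1 = (2, -12, 4, 4)ᵀ
v_2 = (1, 0, 0, 0)ᵀ

Let N = A − (-3)·I. We want v_2 with N^2 v_2 = 0 but N^1 v_2 ≠ 0; then v_{j-1} := N · v_j for j = 2, …, 2.

Pick v_2 = (1, 0, 0, 0)ᵀ.
Then v_1 = N · v_2 = (2, -12, 4, 4)ᵀ.

Sanity check: (A − (-3)·I) v_1 = (0, 0, 0, 0)ᵀ = 0. ✓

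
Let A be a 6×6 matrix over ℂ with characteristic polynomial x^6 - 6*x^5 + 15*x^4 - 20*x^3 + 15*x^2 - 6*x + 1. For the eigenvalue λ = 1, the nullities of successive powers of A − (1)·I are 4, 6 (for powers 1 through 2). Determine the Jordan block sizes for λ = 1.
Block sizes for λ = 1: [2, 2, 1, 1]

From the dimensions of kernels of powers, the number of Jordan blocks of size at least j is d_j − d_{j−1} where d_j = dim ker(N^j) (with d_0 = 0). Computing the differences gives [4, 2].
The number of blocks of size exactly k is (#blocks of size ≥ k) − (#blocks of size ≥ k + 1), so the partition is: 2 block(s) of size 1, 2 block(s) of size 2.
In nonincreasing order the block sizes are [2, 2, 1, 1].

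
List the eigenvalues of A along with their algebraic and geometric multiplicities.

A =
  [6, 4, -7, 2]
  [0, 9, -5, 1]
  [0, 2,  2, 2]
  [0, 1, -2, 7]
λ = 6: alg = 4, geom = 2

Step 1 — factor the characteristic polynomial to read off the algebraic multiplicities:
  χ_A(x) = (x - 6)^4

Step 2 — compute geometric multiplicities via the rank-nullity identity g(λ) = n − rank(A − λI):
  rank(A − (6)·I) = 2, so dim ker(A − (6)·I) = n − 2 = 2

Summary:
  λ = 6: algebraic multiplicity = 4, geometric multiplicity = 2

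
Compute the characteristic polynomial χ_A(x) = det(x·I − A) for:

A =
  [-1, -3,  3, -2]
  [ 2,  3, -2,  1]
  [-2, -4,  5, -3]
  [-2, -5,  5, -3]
x^4 - 4*x^3 + 6*x^2 - 4*x + 1

Expanding det(x·I − A) (e.g. by cofactor expansion or by noting that A is similar to its Jordan form J, which has the same characteristic polynomial as A) gives
  χ_A(x) = x^4 - 4*x^3 + 6*x^2 - 4*x + 1
which factors as (x - 1)^4. The eigenvalues (with algebraic multiplicities) are λ = 1 with multiplicity 4.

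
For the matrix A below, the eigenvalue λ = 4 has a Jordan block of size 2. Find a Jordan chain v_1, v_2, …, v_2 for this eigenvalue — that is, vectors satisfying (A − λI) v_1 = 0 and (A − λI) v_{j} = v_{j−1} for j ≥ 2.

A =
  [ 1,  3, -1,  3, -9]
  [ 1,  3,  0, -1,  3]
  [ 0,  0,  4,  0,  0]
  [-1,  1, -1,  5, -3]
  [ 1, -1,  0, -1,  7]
A Jordan chain for λ = 4 of length 2:
v_1 = (-3, 1, 0, -1, 1)ᵀ
v_2 = (1, 0, 0, 0, 0)ᵀ

Let N = A − (4)·I. We want v_2 with N^2 v_2 = 0 but N^1 v_2 ≠ 0; then v_{j-1} := N · v_j for j = 2, …, 2.

Pick v_2 = (1, 0, 0, 0, 0)ᵀ.
Then v_1 = N · v_2 = (-3, 1, 0, -1, 1)ᵀ.

Sanity check: (A − (4)·I) v_1 = (0, 0, 0, 0, 0)ᵀ = 0. ✓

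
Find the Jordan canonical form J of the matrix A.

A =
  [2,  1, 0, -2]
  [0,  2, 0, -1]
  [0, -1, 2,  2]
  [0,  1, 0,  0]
J_2(1) ⊕ J_1(2) ⊕ J_1(2)

The characteristic polynomial is
  det(x·I − A) = x^4 - 6*x^3 + 13*x^2 - 12*x + 4 = (x - 2)^2*(x - 1)^2

Eigenvalues and multiplicities (the geometric multiplicity of λ is n − rank(A − λI), which equals the number of Jordan blocks for λ):
  λ = 1: algebraic multiplicity = 2, geometric multiplicity = 1
  λ = 2: algebraic multiplicity = 2, geometric multiplicity = 2

Determining the block sizes for each eigenvalue:
  λ = 1: one block (gm = 1), so the single block has size am = 2 → block sizes [2]
  λ = 2: gm = am = 2, so every block has size 1 → block sizes [1, 1]

Assembling the blocks gives a Jordan form
J =
  [1, 1, 0, 0]
  [0, 1, 0, 0]
  [0, 0, 2, 0]
  [0, 0, 0, 2]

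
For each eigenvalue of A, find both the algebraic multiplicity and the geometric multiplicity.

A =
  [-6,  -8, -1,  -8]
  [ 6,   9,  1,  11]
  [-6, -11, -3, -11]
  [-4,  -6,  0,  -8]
λ = -2: alg = 4, geom = 2

Step 1 — factor the characteristic polynomial to read off the algebraic multiplicities:
  χ_A(x) = (x + 2)^4

Step 2 — compute geometric multiplicities via the rank-nullity identity g(λ) = n − rank(A − λI):
  rank(A − (-2)·I) = 2, so dim ker(A − (-2)·I) = n − 2 = 2

Summary:
  λ = -2: algebraic multiplicity = 4, geometric multiplicity = 2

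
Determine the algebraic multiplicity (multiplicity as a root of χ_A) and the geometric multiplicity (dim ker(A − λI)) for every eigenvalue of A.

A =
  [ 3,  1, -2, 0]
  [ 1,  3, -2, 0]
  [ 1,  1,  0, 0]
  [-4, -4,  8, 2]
λ = 2: alg = 4, geom = 3

Step 1 — factor the characteristic polynomial to read off the algebraic multiplicities:
  χ_A(x) = (x - 2)^4

Step 2 — compute geometric multiplicities via the rank-nullity identity g(λ) = n − rank(A − λI):
  rank(A − (2)·I) = 1, so dim ker(A − (2)·I) = n − 1 = 3

Summary:
  λ = 2: algebraic multiplicity = 4, geometric multiplicity = 3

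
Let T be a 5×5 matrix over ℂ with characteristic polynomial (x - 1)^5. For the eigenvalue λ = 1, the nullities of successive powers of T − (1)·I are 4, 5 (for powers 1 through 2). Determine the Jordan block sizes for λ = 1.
Block sizes for λ = 1: [2, 1, 1, 1]

From the dimensions of kernels of powers, the number of Jordan blocks of size at least j is d_j − d_{j−1} where d_j = dim ker(N^j) (with d_0 = 0). Computing the differences gives [4, 1].
The number of blocks of size exactly k is (#blocks of size ≥ k) − (#blocks of size ≥ k + 1), so the partition is: 3 block(s) of size 1, 1 block(s) of size 2.
In nonincreasing order the block sizes are [2, 1, 1, 1].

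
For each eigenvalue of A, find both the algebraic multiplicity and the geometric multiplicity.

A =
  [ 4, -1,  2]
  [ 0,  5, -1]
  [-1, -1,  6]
λ = 5: alg = 3, geom = 1

Step 1 — factor the characteristic polynomial to read off the algebraic multiplicities:
  χ_A(x) = (x - 5)^3

Step 2 — compute geometric multiplicities via the rank-nullity identity g(λ) = n − rank(A − λI):
  rank(A − (5)·I) = 2, so dim ker(A − (5)·I) = n − 2 = 1

Summary:
  λ = 5: algebraic multiplicity = 3, geometric multiplicity = 1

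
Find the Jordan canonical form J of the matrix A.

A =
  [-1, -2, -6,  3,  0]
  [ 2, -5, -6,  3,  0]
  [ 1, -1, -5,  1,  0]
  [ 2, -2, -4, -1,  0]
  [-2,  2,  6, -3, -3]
J_2(-3) ⊕ J_2(-3) ⊕ J_1(-3)

The characteristic polynomial is
  det(x·I − A) = x^5 + 15*x^4 + 90*x^3 + 270*x^2 + 405*x + 243 = (x + 3)^5

Eigenvalues and multiplicities (the geometric multiplicity of λ is n − rank(A − λI), which equals the number of Jordan blocks for λ):
  λ = -3: algebraic multiplicity = 5, geometric multiplicity = 3

Determining the block sizes for each eigenvalue:
  λ = -3: with am = 5 and gm = 3, the partition is not yet determined (e.g. several partitions of 5 into 3 parts exist). Let N = A − (-3)·I. Computing rank(N^1) = 2, rank(N^2) = 0; the number of blocks of size ≥ j is rank(N^{j−1}) − rank(N^j), giving [3, 2]. So we have 2 block(s) of size 2, 1 block(s) of size 1 → block sizes [2, 2, 1]

Assembling the blocks gives a Jordan form
J =
  [-3,  1,  0,  0,  0]
  [ 0, -3,  0,  0,  0]
  [ 0,  0, -3,  1,  0]
  [ 0,  0,  0, -3,  0]
  [ 0,  0,  0,  0, -3]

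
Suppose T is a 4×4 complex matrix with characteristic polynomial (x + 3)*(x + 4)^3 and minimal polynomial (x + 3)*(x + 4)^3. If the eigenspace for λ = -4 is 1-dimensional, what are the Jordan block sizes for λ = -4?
Block sizes for λ = -4: [3]

Step 1 — from the characteristic polynomial, algebraic multiplicity of λ = -4 is 3. From dim ker(T − (-4)·I) = 1, there are exactly 1 Jordan blocks for λ = -4.
Step 2 — from the minimal polynomial, the factor (x + 4)^3 tells us the largest block for λ = -4 has size 3.
Step 3 — with total size 3, 1 blocks, and largest block 3, the block sizes (in nonincreasing order) are [3].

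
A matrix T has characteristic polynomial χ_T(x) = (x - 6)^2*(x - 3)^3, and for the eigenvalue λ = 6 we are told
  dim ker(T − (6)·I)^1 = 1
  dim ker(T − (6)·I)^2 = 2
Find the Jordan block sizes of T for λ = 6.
Block sizes for λ = 6: [2]

From the dimensions of kernels of powers, the number of Jordan blocks of size at least j is d_j − d_{j−1} where d_j = dim ker(N^j) (with d_0 = 0). Computing the differences gives [1, 1].
The number of blocks of size exactly k is (#blocks of size ≥ k) − (#blocks of size ≥ k + 1), so the partition is: 1 block(s) of size 2.
In nonincreasing order the block sizes are [2].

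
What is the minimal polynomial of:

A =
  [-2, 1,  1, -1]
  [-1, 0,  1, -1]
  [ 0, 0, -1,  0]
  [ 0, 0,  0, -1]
x^2 + 2*x + 1

The characteristic polynomial is χ_A(x) = (x + 1)^4, so the eigenvalues are known. The minimal polynomial is
  m_A(x) = Π_λ (x − λ)^{k_λ}
where k_λ is the size of the *largest* Jordan block for λ (equivalently, the smallest k with (A − λI)^k v = 0 for every generalised eigenvector v of λ).

  λ = -1: largest Jordan block has size 2, contributing (x + 1)^2

So m_A(x) = (x + 1)^2 = x^2 + 2*x + 1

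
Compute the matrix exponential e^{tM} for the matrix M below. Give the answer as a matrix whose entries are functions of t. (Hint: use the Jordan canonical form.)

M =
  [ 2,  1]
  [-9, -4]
e^{tM} =
  [3*t*exp(-t) + exp(-t), t*exp(-t)]
  [-9*t*exp(-t), -3*t*exp(-t) + exp(-t)]

Strategy: write M = P · J · P⁻¹ where J is a Jordan canonical form, so e^{tM} = P · e^{tJ} · P⁻¹, and e^{tJ} can be computed block-by-block.

M has Jordan form
J =
  [-1,  1]
  [ 0, -1]
(up to reordering of blocks).

Per-block formulas:
  For a 2×2 Jordan block J_2(-1): exp(t · J_2(-1)) = e^(-1t)·(I + t·N), where N is the 2×2 nilpotent shift.

After assembling e^{tJ} and conjugating by P, we get:

e^{tM} =
  [3*t*exp(-t) + exp(-t), t*exp(-t)]
  [-9*t*exp(-t), -3*t*exp(-t) + exp(-t)]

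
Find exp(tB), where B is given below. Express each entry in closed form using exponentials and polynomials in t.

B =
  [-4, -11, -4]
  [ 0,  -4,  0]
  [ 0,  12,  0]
e^{tB} =
  [exp(-4*t), t*exp(-4*t) - 3 + 3*exp(-4*t), -1 + exp(-4*t)]
  [0, exp(-4*t), 0]
  [0, 3 - 3*exp(-4*t), 1]

Strategy: write B = P · J · P⁻¹ where J is a Jordan canonical form, so e^{tB} = P · e^{tJ} · P⁻¹, and e^{tJ} can be computed block-by-block.

B has Jordan form
J =
  [-4,  1, 0]
  [ 0, -4, 0]
  [ 0,  0, 0]
(up to reordering of blocks).

Per-block formulas:
  For a 1×1 block at λ = 0: exp(t · [0]) = [e^(0t)].
  For a 2×2 Jordan block J_2(-4): exp(t · J_2(-4)) = e^(-4t)·(I + t·N), where N is the 2×2 nilpotent shift.

After assembling e^{tJ} and conjugating by P, we get:

e^{tB} =
  [exp(-4*t), t*exp(-4*t) - 3 + 3*exp(-4*t), -1 + exp(-4*t)]
  [0, exp(-4*t), 0]
  [0, 3 - 3*exp(-4*t), 1]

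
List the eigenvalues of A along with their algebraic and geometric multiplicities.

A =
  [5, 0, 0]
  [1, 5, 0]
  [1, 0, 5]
λ = 5: alg = 3, geom = 2

Step 1 — factor the characteristic polynomial to read off the algebraic multiplicities:
  χ_A(x) = (x - 5)^3

Step 2 — compute geometric multiplicities via the rank-nullity identity g(λ) = n − rank(A − λI):
  rank(A − (5)·I) = 1, so dim ker(A − (5)·I) = n − 1 = 2

Summary:
  λ = 5: algebraic multiplicity = 3, geometric multiplicity = 2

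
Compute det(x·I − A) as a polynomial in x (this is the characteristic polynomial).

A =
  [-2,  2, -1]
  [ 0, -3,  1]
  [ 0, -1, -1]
x^3 + 6*x^2 + 12*x + 8

Expanding det(x·I − A) (e.g. by cofactor expansion or by noting that A is similar to its Jordan form J, which has the same characteristic polynomial as A) gives
  χ_A(x) = x^3 + 6*x^2 + 12*x + 8
which factors as (x + 2)^3. The eigenvalues (with algebraic multiplicities) are λ = -2 with multiplicity 3.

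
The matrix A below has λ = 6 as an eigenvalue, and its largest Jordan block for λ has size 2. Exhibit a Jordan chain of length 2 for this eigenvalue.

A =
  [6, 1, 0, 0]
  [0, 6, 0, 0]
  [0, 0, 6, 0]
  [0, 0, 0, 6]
A Jordan chain for λ = 6 of length 2:
v_1 = (1, 0, 0, 0)ᵀ
v_2 = (0, 1, 0, 0)ᵀ

Let N = A − (6)·I. We want v_2 with N^2 v_2 = 0 but N^1 v_2 ≠ 0; then v_{j-1} := N · v_j for j = 2, …, 2.

Pick v_2 = (0, 1, 0, 0)ᵀ.
Then v_1 = N · v_2 = (1, 0, 0, 0)ᵀ.

Sanity check: (A − (6)·I) v_1 = (0, 0, 0, 0)ᵀ = 0. ✓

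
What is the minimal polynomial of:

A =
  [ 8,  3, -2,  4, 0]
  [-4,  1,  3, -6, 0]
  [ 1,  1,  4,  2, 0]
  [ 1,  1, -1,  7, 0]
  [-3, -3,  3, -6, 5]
x^3 - 15*x^2 + 75*x - 125

The characteristic polynomial is χ_A(x) = (x - 5)^5, so the eigenvalues are known. The minimal polynomial is
  m_A(x) = Π_λ (x − λ)^{k_λ}
where k_λ is the size of the *largest* Jordan block for λ (equivalently, the smallest k with (A − λI)^k v = 0 for every generalised eigenvector v of λ).

  λ = 5: largest Jordan block has size 3, contributing (x − 5)^3

So m_A(x) = (x - 5)^3 = x^3 - 15*x^2 + 75*x - 125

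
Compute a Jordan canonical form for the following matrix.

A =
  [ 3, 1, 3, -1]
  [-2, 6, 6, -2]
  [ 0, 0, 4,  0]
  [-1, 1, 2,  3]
J_3(4) ⊕ J_1(4)

The characteristic polynomial is
  det(x·I − A) = x^4 - 16*x^3 + 96*x^2 - 256*x + 256 = (x - 4)^4

Eigenvalues and multiplicities (the geometric multiplicity of λ is n − rank(A − λI), which equals the number of Jordan blocks for λ):
  λ = 4: algebraic multiplicity = 4, geometric multiplicity = 2

Determining the block sizes for each eigenvalue:
  λ = 4: with am = 4 and gm = 2, the partition is not yet determined (e.g. several partitions of 4 into 2 parts exist). Let N = A − (4)·I. Computing rank(N^1) = 2, rank(N^2) = 1, rank(N^3) = 0; the number of blocks of size ≥ j is rank(N^{j−1}) − rank(N^j), giving [2, 1, 1]. So we have 1 block(s) of size 3, 1 block(s) of size 1 → block sizes [3, 1]

Assembling the blocks gives a Jordan form
J =
  [4, 1, 0, 0]
  [0, 4, 1, 0]
  [0, 0, 4, 0]
  [0, 0, 0, 4]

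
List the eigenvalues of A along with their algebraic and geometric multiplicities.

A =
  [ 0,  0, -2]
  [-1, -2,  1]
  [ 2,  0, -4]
λ = -2: alg = 3, geom = 2

Step 1 — factor the characteristic polynomial to read off the algebraic multiplicities:
  χ_A(x) = (x + 2)^3

Step 2 — compute geometric multiplicities via the rank-nullity identity g(λ) = n − rank(A − λI):
  rank(A − (-2)·I) = 1, so dim ker(A − (-2)·I) = n − 1 = 2

Summary:
  λ = -2: algebraic multiplicity = 3, geometric multiplicity = 2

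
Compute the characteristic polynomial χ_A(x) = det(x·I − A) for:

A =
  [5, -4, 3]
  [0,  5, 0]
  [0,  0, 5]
x^3 - 15*x^2 + 75*x - 125

Expanding det(x·I − A) (e.g. by cofactor expansion or by noting that A is similar to its Jordan form J, which has the same characteristic polynomial as A) gives
  χ_A(x) = x^3 - 15*x^2 + 75*x - 125
which factors as (x - 5)^3. The eigenvalues (with algebraic multiplicities) are λ = 5 with multiplicity 3.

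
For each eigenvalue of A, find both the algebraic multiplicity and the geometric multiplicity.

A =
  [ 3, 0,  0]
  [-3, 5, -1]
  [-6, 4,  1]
λ = 3: alg = 3, geom = 2

Step 1 — factor the characteristic polynomial to read off the algebraic multiplicities:
  χ_A(x) = (x - 3)^3

Step 2 — compute geometric multiplicities via the rank-nullity identity g(λ) = n − rank(A − λI):
  rank(A − (3)·I) = 1, so dim ker(A − (3)·I) = n − 1 = 2

Summary:
  λ = 3: algebraic multiplicity = 3, geometric multiplicity = 2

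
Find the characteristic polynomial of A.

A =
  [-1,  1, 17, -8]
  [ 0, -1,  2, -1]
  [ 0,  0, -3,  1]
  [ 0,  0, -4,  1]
x^4 + 4*x^3 + 6*x^2 + 4*x + 1

Expanding det(x·I − A) (e.g. by cofactor expansion or by noting that A is similar to its Jordan form J, which has the same characteristic polynomial as A) gives
  χ_A(x) = x^4 + 4*x^3 + 6*x^2 + 4*x + 1
which factors as (x + 1)^4. The eigenvalues (with algebraic multiplicities) are λ = -1 with multiplicity 4.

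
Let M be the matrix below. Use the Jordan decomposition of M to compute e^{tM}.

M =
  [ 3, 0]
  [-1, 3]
e^{tM} =
  [exp(3*t), 0]
  [-t*exp(3*t), exp(3*t)]

Strategy: write M = P · J · P⁻¹ where J is a Jordan canonical form, so e^{tM} = P · e^{tJ} · P⁻¹, and e^{tJ} can be computed block-by-block.

M has Jordan form
J =
  [3, 1]
  [0, 3]
(up to reordering of blocks).

Per-block formulas:
  For a 2×2 Jordan block J_2(3): exp(t · J_2(3)) = e^(3t)·(I + t·N), where N is the 2×2 nilpotent shift.

After assembling e^{tJ} and conjugating by P, we get:

e^{tM} =
  [exp(3*t), 0]
  [-t*exp(3*t), exp(3*t)]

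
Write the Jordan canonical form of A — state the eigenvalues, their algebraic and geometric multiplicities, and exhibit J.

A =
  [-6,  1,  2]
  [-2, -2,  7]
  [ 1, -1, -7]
J_3(-5)

The characteristic polynomial is
  det(x·I − A) = x^3 + 15*x^2 + 75*x + 125 = (x + 5)^3

Eigenvalues and multiplicities (the geometric multiplicity of λ is n − rank(A − λI), which equals the number of Jordan blocks for λ):
  λ = -5: algebraic multiplicity = 3, geometric multiplicity = 1

Determining the block sizes for each eigenvalue:
  λ = -5: one block (gm = 1), so the single block has size am = 3 → block sizes [3]

Assembling the blocks gives a Jordan form
J =
  [-5,  1,  0]
  [ 0, -5,  1]
  [ 0,  0, -5]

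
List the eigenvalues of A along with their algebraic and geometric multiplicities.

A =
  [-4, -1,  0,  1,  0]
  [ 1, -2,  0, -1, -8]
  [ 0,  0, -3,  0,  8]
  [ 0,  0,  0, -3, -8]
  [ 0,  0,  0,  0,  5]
λ = -3: alg = 4, geom = 3; λ = 5: alg = 1, geom = 1

Step 1 — factor the characteristic polynomial to read off the algebraic multiplicities:
  χ_A(x) = (x - 5)*(x + 3)^4

Step 2 — compute geometric multiplicities via the rank-nullity identity g(λ) = n − rank(A − λI):
  rank(A − (-3)·I) = 2, so dim ker(A − (-3)·I) = n − 2 = 3
  rank(A − (5)·I) = 4, so dim ker(A − (5)·I) = n − 4 = 1

Summary:
  λ = -3: algebraic multiplicity = 4, geometric multiplicity = 3
  λ = 5: algebraic multiplicity = 1, geometric multiplicity = 1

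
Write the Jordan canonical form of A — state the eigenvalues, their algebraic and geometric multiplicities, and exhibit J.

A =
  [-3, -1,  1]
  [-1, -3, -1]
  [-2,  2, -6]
J_2(-4) ⊕ J_1(-4)

The characteristic polynomial is
  det(x·I − A) = x^3 + 12*x^2 + 48*x + 64 = (x + 4)^3

Eigenvalues and multiplicities (the geometric multiplicity of λ is n − rank(A − λI), which equals the number of Jordan blocks for λ):
  λ = -4: algebraic multiplicity = 3, geometric multiplicity = 2

Determining the block sizes for each eigenvalue:
  λ = -4: 2 blocks summing to 3 forces exactly one block of size 2 and the rest size 1 → block sizes [2, 1]

Assembling the blocks gives a Jordan form
J =
  [-4,  1,  0]
  [ 0, -4,  0]
  [ 0,  0, -4]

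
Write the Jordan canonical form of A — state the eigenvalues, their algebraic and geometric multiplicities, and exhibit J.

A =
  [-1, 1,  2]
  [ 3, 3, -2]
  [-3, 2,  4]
J_3(2)

The characteristic polynomial is
  det(x·I − A) = x^3 - 6*x^2 + 12*x - 8 = (x - 2)^3

Eigenvalues and multiplicities (the geometric multiplicity of λ is n − rank(A − λI), which equals the number of Jordan blocks for λ):
  λ = 2: algebraic multiplicity = 3, geometric multiplicity = 1

Determining the block sizes for each eigenvalue:
  λ = 2: one block (gm = 1), so the single block has size am = 3 → block sizes [3]

Assembling the blocks gives a Jordan form
J =
  [2, 1, 0]
  [0, 2, 1]
  [0, 0, 2]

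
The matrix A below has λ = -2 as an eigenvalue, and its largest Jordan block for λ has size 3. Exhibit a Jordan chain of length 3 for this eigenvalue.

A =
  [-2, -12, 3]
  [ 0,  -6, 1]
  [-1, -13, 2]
A Jordan chain for λ = -2 of length 3:
v_1 = (-3, -1, -4)ᵀ
v_2 = (0, 0, -1)ᵀ
v_3 = (1, 0, 0)ᵀ

Let N = A − (-2)·I. We want v_3 with N^3 v_3 = 0 but N^2 v_3 ≠ 0; then v_{j-1} := N · v_j for j = 3, …, 2.

Pick v_3 = (1, 0, 0)ᵀ.
Then v_2 = N · v_3 = (0, 0, -1)ᵀ.
Then v_1 = N · v_2 = (-3, -1, -4)ᵀ.

Sanity check: (A − (-2)·I) v_1 = (0, 0, 0)ᵀ = 0. ✓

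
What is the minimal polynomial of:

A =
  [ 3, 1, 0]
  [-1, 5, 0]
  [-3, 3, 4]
x^2 - 8*x + 16

The characteristic polynomial is χ_A(x) = (x - 4)^3, so the eigenvalues are known. The minimal polynomial is
  m_A(x) = Π_λ (x − λ)^{k_λ}
where k_λ is the size of the *largest* Jordan block for λ (equivalently, the smallest k with (A − λI)^k v = 0 for every generalised eigenvector v of λ).

  λ = 4: largest Jordan block has size 2, contributing (x − 4)^2

So m_A(x) = (x - 4)^2 = x^2 - 8*x + 16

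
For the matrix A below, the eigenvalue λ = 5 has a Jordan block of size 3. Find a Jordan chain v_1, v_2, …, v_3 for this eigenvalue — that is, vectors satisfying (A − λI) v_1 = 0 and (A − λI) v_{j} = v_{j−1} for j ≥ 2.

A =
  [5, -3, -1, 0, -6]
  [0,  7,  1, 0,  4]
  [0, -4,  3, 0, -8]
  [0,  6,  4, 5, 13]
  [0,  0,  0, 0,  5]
A Jordan chain for λ = 5 of length 3:
v_1 = (-2, 0, 0, -4, 0)ᵀ
v_2 = (-3, 2, -4, 6, 0)ᵀ
v_3 = (0, 1, 0, 0, 0)ᵀ

Let N = A − (5)·I. We want v_3 with N^3 v_3 = 0 but N^2 v_3 ≠ 0; then v_{j-1} := N · v_j for j = 3, …, 2.

Pick v_3 = (0, 1, 0, 0, 0)ᵀ.
Then v_2 = N · v_3 = (-3, 2, -4, 6, 0)ᵀ.
Then v_1 = N · v_2 = (-2, 0, 0, -4, 0)ᵀ.

Sanity check: (A − (5)·I) v_1 = (0, 0, 0, 0, 0)ᵀ = 0. ✓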